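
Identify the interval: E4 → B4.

E to B spans five letter names (E-F-G-A-B), so the interval is some kind of fifth.
E4 to B4 is 7 semitones, matching the perfect fifth exactly, so the quality is perfect.

perfect 5th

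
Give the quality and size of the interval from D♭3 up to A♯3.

AA5

D to A spans five letter names (D-E-F-G-A), so the interval is some kind of fifth.
The perfect fifth is 7 semitones; here we have 9, two semitones wider: doubly augmented.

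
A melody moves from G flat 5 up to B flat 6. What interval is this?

G to B spans three letter names (G-A-B), plus an octave — that makes it a tenth of some quality.
Counting semitones, Gb5→Bb6 is 16, which is the major tenth.
(Equivalently, a compound major third: a major third plus an octave.)

M10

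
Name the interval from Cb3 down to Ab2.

Descending from Cb3 to Ab2 is the same interval as ascending Ab2 to Cb3.
A to C spans three letter names (A-B-C) — that makes it a third of some quality.
At 3 semitones, Ab2→Cb3 falls one short of a major third: minor.

minor 3rd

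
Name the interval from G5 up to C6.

G to C spans four letter names (G-A-B-C), so the interval is some kind of fourth.
The perfect fourth spans 5 semitones, and G5 to C6 is exactly 5 semitones — so this is a perfect fourth.

perfect fourth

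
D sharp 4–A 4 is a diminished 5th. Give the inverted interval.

augmented fourth

Interval numbers invert to sum to nine: 5 + 4 = 9, so a fifth inverts to a fourth.
And diminished becomes augmented under inversion, so we get an augmented fourth.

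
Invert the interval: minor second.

major seventh

Inverted interval numbers add to nine, so a second pairs with a seventh (2 + 7 = 9).
The quality also flips — minor becomes major — giving a major seventh.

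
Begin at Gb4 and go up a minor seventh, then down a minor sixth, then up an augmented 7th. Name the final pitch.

G#5

A minor seventh up from Gb4 is Fb5.
A minor sixth down from Fb5 is Ab4.
An augmented seventh up from Ab4 is G#5.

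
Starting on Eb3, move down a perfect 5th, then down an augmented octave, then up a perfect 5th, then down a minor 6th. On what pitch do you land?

Eb3 down a perfect fifth → Ab2 (7 semitones).
Ab2 down an augmented octave → Abb1 (13 semitones).
A perfect fifth up from Abb1 is Ebb2.
A minor sixth down from Ebb2 is Gb1.

Gb1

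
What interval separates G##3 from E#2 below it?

M10

Descending from G##3 to E#2 is the same interval as ascending E#2 to G##3.
E to G spans three letter names (E-F-G), plus an octave: a tenth.
E#2 to G##3 is 16 semitones, matching the major tenth exactly, so the quality is major.
(Equivalently, a compound major third: a major third plus an octave.)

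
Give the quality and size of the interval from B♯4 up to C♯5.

minor second

B to C spans two letter names (B-C): a second.
B#4 to C#5 is 1 semitone, a half step short of the major second (2), so this is minor.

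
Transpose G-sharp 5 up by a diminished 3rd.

Three letter names up from G: B.
Moving 2 semitones up from G#5 (the size of a diminished third) reaches Bb5.

B-flat 5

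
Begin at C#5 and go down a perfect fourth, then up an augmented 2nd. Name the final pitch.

A##4

C#5 down a perfect fourth → G#4 (5 semitones).
Up an augmented second from G#4: A##4 (3 semitones up).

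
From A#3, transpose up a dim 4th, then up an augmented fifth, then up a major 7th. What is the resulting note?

G##5

A diminished fourth up from A#3 is D4.
An augmented fifth up from D4 is A#4.
Up a major seventh from A#4: G##5 (11 semitones up).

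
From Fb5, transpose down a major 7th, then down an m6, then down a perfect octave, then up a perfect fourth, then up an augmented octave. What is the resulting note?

Down a major seventh from Fb5: Gbb4 (11 semitones down).
Gbb4 down a minor sixth → Bbb3 (8 semitones).
Down a perfect octave from Bbb3: Bbb2 (12 semitones down).
Bbb2 up a perfect fourth → Ebb3 (5 semitones).
An augmented octave up from Ebb3 is Eb4.

Eb4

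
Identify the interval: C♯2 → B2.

minor seventh

C to B spans seven letter names (C-D-E-F-G-A-B): a seventh.
A major seventh would be 11 semitones, but C#2 to B2 is 10 — one semitone narrower, making it a minor seventh.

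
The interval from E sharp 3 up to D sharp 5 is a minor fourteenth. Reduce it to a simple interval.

minor 7th

Each octave removed subtracts seven from the number: 14 − 7 = 7.
Quality carries through unchanged, so the simple form is a minor seventh.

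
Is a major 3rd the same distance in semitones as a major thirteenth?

A major third spans 4 semitones; a major thirteenth spans 21 semitones. They differ by 17.

No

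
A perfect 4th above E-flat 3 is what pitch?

The fourth takes the letter from E up to A.
A perfect fourth is 5 semitones; 5 semitones up from Eb3 gives Ab3.

A-flat 3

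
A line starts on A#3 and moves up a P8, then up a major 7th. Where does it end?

G##5

A perfect octave up from A#3 is A#4.
A#4 up a major seventh → G##5 (11 semitones).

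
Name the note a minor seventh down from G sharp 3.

A sharp 2

The seventh takes the letter from G down to A.
Moving 10 semitones down from G#3 (the size of a minor seventh) reaches A#2.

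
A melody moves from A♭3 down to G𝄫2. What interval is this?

A9

Descending from Ab3 to Gbb2 is the same interval as ascending Gbb2 to Ab3.
G to A spans two letter names (G-A), plus an octave: a ninth.
A major ninth would be 14 semitones; Gbb2 to Ab3 is 15, one semitone wider, so the interval is augmented.
(Equivalently, a compound augmented second: an augmented second plus an octave.)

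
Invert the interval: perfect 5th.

Inverted interval numbers add to nine, so a fifth pairs with a fourth (5 + 4 = 9).
Quality inverts too: perfect stays perfect. That makes the inversion a perfect fourth.

perfect fourth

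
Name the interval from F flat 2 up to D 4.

F to D spans six letter names (F-G-A-B-C-D), plus an octave: a thirteenth.
A major thirteenth would be 21 semitones; Fb2 to D4 is 22, one semitone wider, so the interval is augmented.
(Equivalently, a compound augmented sixth: an augmented sixth plus an octave.)

augmented thirteenth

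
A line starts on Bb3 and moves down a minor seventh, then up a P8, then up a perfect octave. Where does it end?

Bb3 down a minor seventh → C3 (10 semitones).
A perfect octave up from C3 is C4.
A perfect octave up from C4 is C5.

C5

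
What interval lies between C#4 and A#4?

major sixth

C to A spans six letter names (C-D-E-F-G-A): a sixth.
C#4 to A#4 is 9 semitones, matching the major sixth exactly, so the quality is major.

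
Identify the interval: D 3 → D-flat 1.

augmented 15th

Descending from D3 to Db1 is the same interval as ascending Db1 to D3.
D to D is the same letter name, plus 2 octaves: a fifteenth.
The perfect fifteenth is 24 semitones; here we have 25, one semitone wider: augmented.
(Equivalently, a compound augmented octave: an augmented octave plus an octave.)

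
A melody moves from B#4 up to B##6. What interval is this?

B to B is the same letter name, plus 2 octaves: a fifteenth.
B#4 to B##6 spans 25 semitones — one semitone wider than the perfect fifteenth (24) — giving an augmented fifteenth.
(Equivalently, a compound augmented octave: an augmented octave plus an octave.)

augmented fifteenth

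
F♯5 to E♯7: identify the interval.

major 14th

F to E spans seven letter names (F-G-A-B-C-D-E), plus an octave: a fourteenth.
Counting semitones, F#5→E#7 is 23, which is the major fourteenth.
(Equivalently, a compound major seventh: a major seventh plus an octave.)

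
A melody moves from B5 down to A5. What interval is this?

Descending from B5 to A5 is the same interval as ascending A5 to B5.
A to B spans two letter names (A-B): a second.
A5 to B5 is 2 semitones, matching the major second exactly, so the quality is major.

major second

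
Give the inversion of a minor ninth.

First reduce the compound minor ninth to its simple form, a minor second.
Inverted interval numbers add to nine, so a second pairs with a seventh (2 + 7 = 9).
The quality also flips — minor becomes major — giving a major seventh.

M7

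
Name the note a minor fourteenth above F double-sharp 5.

E sharp 7

Seven letters up from F (plus an octave) reaches E.
A minor fourteenth spans 22 semitones, so from F##5 the target pitch is E#7.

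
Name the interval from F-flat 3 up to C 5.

F to C spans five letter names (F-G-A-B-C), plus an octave: a twelfth.
The perfect twelfth is 19 semitones; here we have 20, one semitone wider: augmented.
(Equivalently, a compound augmented fifth: an augmented fifth plus an octave.)

augmented twelfth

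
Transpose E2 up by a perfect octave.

An octave keeps the letter name E, an octave up from E.
A perfect octave spans 12 semitones, so from E2 the target pitch is E3.

E3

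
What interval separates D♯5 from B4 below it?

Descending from D#5 to B4 is the same interval as ascending B4 to D#5.
B to D spans three letter names (B-C-D) — that makes it a third of some quality.
Counting semitones, B4→D#5 is 4, which is the major third.

major third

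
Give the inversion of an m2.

Interval numbers invert to sum to nine: 2 + 7 = 9, so a second inverts to a seventh.
The quality also flips — minor becomes major — giving a major seventh.

M7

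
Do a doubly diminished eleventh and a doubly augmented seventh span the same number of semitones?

15 semitones (doubly diminished eleventh) vs 13 semitones (doubly augmented seventh): not equal.

No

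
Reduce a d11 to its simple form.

Take out an octave (7 from the number): 11 − 7 = 4.
That makes a diminished eleventh a compound diminished fourth — an octave plus a diminished fourth.

diminished 4th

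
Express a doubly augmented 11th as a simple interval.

Subtracting seven from the interval number removes an octave: 11 − 7 = 4.
That makes a doubly augmented eleventh a compound doubly augmented fourth — an octave plus a doubly augmented fourth.

AA4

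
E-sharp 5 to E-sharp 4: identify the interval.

P8

Descending from E#5 to E#4 is the same interval as ascending E#4 to E#5.
E to E is the same letter name, plus an octave — that makes it an octave of some quality.
Counting semitones, E#4→E#5 is 12, which is the perfect octave.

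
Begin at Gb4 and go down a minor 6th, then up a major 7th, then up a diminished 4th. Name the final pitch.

Db5

Down a minor sixth from Gb4: Bb3 (8 semitones down).
Bb3 up a major seventh → A4 (11 semitones).
Up a diminished fourth from A4: Db5 (4 semitones up).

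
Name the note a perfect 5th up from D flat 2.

Counting five letter names up from D lands on A.
A perfect fifth is 7 semitones; 7 semitones up from Db2 gives Ab2.

A flat 2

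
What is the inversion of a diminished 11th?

First reduce the compound diminished eleventh to its simple form, a diminished fourth.
Interval numbers invert to sum to nine: 4 + 5 = 9, so a fourth inverts to a fifth.
And diminished becomes augmented under inversion, so we get an augmented fifth.

augmented 5th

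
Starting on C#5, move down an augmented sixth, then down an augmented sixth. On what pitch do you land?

Down an augmented sixth from C#5: Eb4 (10 semitones down).
Down an augmented sixth from Eb4: Gbb3 (10 semitones down).

Gbb3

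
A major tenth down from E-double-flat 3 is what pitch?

C-double-flat 2

Counting three letter names plus an octave down from E lands on C.
A major tenth is 16 semitones; 16 semitones down from Ebb3 gives Cbb2.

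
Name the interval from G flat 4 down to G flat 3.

perfect octave

Descending from Gb4 to Gb3 is the same interval as ascending Gb3 to Gb4.
G to G is the same letter name, plus an octave — that makes it an octave of some quality.
Counting semitones, Gb3→Gb4 is 12, which is the perfect octave.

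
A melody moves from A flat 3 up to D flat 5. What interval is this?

A to D spans four letter names (A-B-C-D), plus an octave: an eleventh.
Counting semitones, Ab3→Db5 is 17, which is the perfect eleventh.
(Equivalently, a compound perfect fourth: a perfect fourth plus an octave.)

perfect eleventh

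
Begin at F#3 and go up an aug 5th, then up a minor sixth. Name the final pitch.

Up an augmented fifth from F#3: C##4 (8 semitones up).
Up a minor sixth from C##4: A#4 (8 semitones up).

A#4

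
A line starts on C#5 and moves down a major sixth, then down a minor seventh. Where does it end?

F#3

C#5 down a major sixth → E4 (9 semitones).
A minor seventh down from E4 is F#3.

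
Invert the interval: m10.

major 6th

First reduce the compound minor tenth to its simple form, a minor third.
Inverted interval numbers add to nine, so a third pairs with a sixth (3 + 6 = 9).
Quality inverts too: minor becomes major. That makes the inversion a major sixth.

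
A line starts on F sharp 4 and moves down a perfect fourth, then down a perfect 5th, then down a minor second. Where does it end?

E sharp 3

Down a perfect fourth from F#4: C#4 (5 semitones down).
A perfect fifth down from C#4 is F#3.
F#3 down a minor second → E#3 (1 semitone).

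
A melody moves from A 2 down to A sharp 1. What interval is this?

diminished 8th

Descending from A2 to A#1 is the same interval as ascending A#1 to A2.
A to A is the same letter name, plus an octave, so the interval is some kind of octave.
A perfect octave would be 12 semitones; A#1 to A2 is 11, one semitone narrower, so the interval is diminished.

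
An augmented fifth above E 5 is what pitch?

Counting five letter names up from E lands on B.
Moving 8 semitones up from E5 (the size of an augmented fifth) reaches B#5.

B sharp 5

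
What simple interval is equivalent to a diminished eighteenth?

diminished 4th

Take out 2 octaves (14 from the number): 18 − 14 = 4.
So a diminished eighteenth is 2 octaves plus a diminished fourth. The quality is unchanged.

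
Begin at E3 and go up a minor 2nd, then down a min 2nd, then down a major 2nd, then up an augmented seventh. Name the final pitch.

C##4

A minor second up from E3 is F3.
Down a minor second from F3: E3 (1 semitone down).
Down a major second from E3: D3 (2 semitones down).
Up an augmented seventh from D3: C##4 (12 semitones up).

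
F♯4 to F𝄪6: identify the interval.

F to F is the same letter name, plus 2 octaves: a fifteenth.
F#4 to F##6 spans 25 semitones — one semitone wider than the perfect fifteenth (24) — giving an augmented fifteenth.
(Equivalently, a compound augmented octave: an augmented octave plus an octave.)

augmented fifteenth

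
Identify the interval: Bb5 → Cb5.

Descending from Bb5 to Cb5 is the same interval as ascending Cb5 to Bb5.
C to B spans seven letter names (C-D-E-F-G-A-B) — that makes it a seventh of some quality.
The major seventh spans 11 semitones, and Cb5 to Bb5 is exactly 11 semitones — so this is a major seventh.

major 7th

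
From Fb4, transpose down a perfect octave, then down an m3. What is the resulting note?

Fb4 down a perfect octave → Fb3 (12 semitones).
A minor third down from Fb3 is Db3.

Db3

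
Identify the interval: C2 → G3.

C to G spans five letter names (C-D-E-F-G), plus an octave — that makes it a twelfth of some quality.
The perfect twelfth spans 19 semitones, and C2 to G3 is exactly 19 semitones — so this is a perfect twelfth.
(Equivalently, a compound perfect fifth: a perfect fifth plus an octave.)

perfect twelfth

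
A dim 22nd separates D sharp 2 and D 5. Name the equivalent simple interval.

diminished 8th

Each octave removed subtracts seven from the number: 22 − 14 = 8.
That makes a diminished twenty-second a compound diminished octave — 2 octaves plus a diminished octave.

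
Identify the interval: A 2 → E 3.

perfect fifth

A to E spans five letter names (A-B-C-D-E): a fifth.
The perfect fifth spans 7 semitones, and A2 to E3 is exactly 7 semitones — so this is a perfect fifth.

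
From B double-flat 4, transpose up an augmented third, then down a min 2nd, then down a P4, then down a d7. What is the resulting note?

A double-sharp 3

Bbb4 up an augmented third → D5 (5 semitones).
Down a minor second from D5: C#5 (1 semitone down).
A perfect fourth down from C#5 is G#4.
Down a diminished seventh from G#4: A##3 (9 semitones down).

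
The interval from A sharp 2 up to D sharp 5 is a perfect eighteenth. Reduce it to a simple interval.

perfect 4th

Take out 2 octaves (14 from the number): 18 − 14 = 4.
That makes a perfect eighteenth a compound perfect fourth — 2 octaves plus a perfect fourth.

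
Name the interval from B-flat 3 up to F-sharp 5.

augmented twelfth

B to F spans five letter names (B-C-D-E-F), plus an octave, so the interval is some kind of twelfth.
Bb3 to F#5 spans 20 semitones — one semitone wider than the perfect twelfth (19) — giving an augmented twelfth.
(Equivalently, a compound augmented fifth: an augmented fifth plus an octave.)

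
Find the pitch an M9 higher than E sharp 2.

The ninth's letter: E up two letter names plus an octave → F.
Moving 14 semitones up from E#2 (the size of a major ninth) reaches F##3.

F double-sharp 3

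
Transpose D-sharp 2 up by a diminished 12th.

A 3

Counting five letter names plus an octave up from D lands on A.
Moving 18 semitones up from D#2 (the size of a diminished twelfth) reaches A3.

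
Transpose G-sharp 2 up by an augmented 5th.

D-double-sharp 3

Five letter names up from G: D.
Moving 8 semitones up from G#2 (the size of an augmented fifth) reaches D##3.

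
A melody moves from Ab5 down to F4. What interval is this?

Descending from Ab5 to F4 is the same interval as ascending F4 to Ab5.
F to A spans three letter names (F-G-A), plus an octave, so the interval is some kind of tenth.
F4 to Ab5 is 15 semitones, a half step short of the major tenth (16), so this is minor.
(Equivalently, a compound minor third: a minor third plus an octave.)

minor 10th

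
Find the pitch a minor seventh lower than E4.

Counting seven letter names down from E lands on F.
A minor seventh spans 10 semitones, so from E4 the target pitch is F#3.

F#3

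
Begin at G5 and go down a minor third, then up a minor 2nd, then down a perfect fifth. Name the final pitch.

G5 down a minor third → E5 (3 semitones).
A minor second up from E5 is F5.
Down a perfect fifth from F5: Bb4 (7 semitones down).

Bb4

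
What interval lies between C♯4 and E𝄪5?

C to E spans three letter names (C-D-E), plus an octave, so the interval is some kind of tenth.
A major tenth would be 16 semitones; C#4 to E##5 is 17, one semitone wider, so the interval is augmented.
(Equivalently, a compound augmented third: an augmented third plus an octave.)

augmented 10th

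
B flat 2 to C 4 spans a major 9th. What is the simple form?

Each octave removed subtracts seven from the number: 9 − 7 = 2.
Quality carries through unchanged, so the simple form is a major second.

major second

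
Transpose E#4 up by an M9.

F##5

The ninth's letter: E up two letter names plus an octave → F.
A major ninth spans 14 semitones, so from E#4 the target pitch is F##5.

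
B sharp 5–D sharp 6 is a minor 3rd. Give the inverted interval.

Interval numbers invert to sum to nine: 3 + 6 = 9, so a third inverts to a sixth.
The quality also flips — minor becomes major — giving a major sixth.

M6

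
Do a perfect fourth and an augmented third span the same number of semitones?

Yes

Both span 5 semitones: a perfect fourth and an augmented third are the same chromatic distance.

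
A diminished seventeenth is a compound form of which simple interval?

d3

Each octave removed subtracts seven from the number: 17 − 14 = 3.
So a diminished seventeenth is 2 octaves plus a diminished third. The quality is unchanged.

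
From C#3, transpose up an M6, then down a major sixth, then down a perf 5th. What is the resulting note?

F#2

C#3 up a major sixth → A#3 (9 semitones).
A major sixth down from A#3 is C#3.
C#3 down a perfect fifth → F#2 (7 semitones).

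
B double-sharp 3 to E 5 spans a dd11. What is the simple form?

Take out an octave (7 from the number): 11 − 7 = 4.
Quality carries through unchanged, so the simple form is a doubly diminished fourth.

doubly diminished fourth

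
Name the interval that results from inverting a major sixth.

minor third

The rule of nine gives the new number: 9 − 6 = 3, so a sixth becomes a third.
Quality inverts too: major becomes minor. That makes the inversion a minor third.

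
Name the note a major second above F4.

G4

The second takes the letter from F up to G.
A major second is 2 semitones; 2 semitones up from F4 gives G4.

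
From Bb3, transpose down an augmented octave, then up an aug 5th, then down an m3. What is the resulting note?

D3

Down an augmented octave from Bb3: Bbb2 (13 semitones down).
An augmented fifth up from Bbb2 is F3.
Down a minor third from F3: D3 (3 semitones down).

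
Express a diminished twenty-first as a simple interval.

d7

Subtracting seven from the interval number removes an octave: 21 − 14 = 7.
Quality carries through unchanged, so the simple form is a diminished seventh.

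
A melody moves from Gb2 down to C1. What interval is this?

Descending from Gb2 to C1 is the same interval as ascending C1 to Gb2.
C to G spans five letter names (C-D-E-F-G), plus an octave, so the interval is some kind of twelfth.
A perfect twelfth would be 19 semitones; C1 to Gb2 is 18, one semitone narrower, so the interval is diminished.
(Equivalently, a compound diminished fifth: a diminished fifth plus an octave.)

diminished twelfth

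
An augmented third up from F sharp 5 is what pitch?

A double-sharp 5

Counting three letter names up from F lands on A.
An augmented third spans 5 semitones, so from F#5 the target pitch is A##5.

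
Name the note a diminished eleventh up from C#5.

Counting four letter names plus an octave up from C lands on F.
Moving 16 semitones up from C#5 (the size of a diminished eleventh) reaches F6.

F6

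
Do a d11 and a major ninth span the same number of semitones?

A diminished eleventh spans 16 semitones; a major ninth spans 14 semitones. They differ by 2.

No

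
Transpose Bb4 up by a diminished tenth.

Dbb6

Counting three letter names plus an octave up from B lands on D.
Moving 14 semitones up from Bb4 (the size of a diminished tenth) reaches Dbb6.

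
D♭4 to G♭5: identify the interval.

perfect eleventh

D to G spans four letter names (D-E-F-G), plus an octave: an eleventh.
Counting semitones, Db4→Gb5 is 17, which is the perfect eleventh.
(Equivalently, a compound perfect fourth: a perfect fourth plus an octave.)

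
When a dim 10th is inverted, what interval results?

First reduce the compound diminished tenth to its simple form, a diminished third.
Interval numbers invert to sum to nine: 3 + 6 = 9, so a third inverts to a sixth.
Quality inverts too: diminished becomes augmented. That makes the inversion an augmented sixth.

augmented sixth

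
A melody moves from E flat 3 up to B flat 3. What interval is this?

E to B spans five letter names (E-F-G-A-B): a fifth.
Counting semitones, Eb3→Bb3 is 7, which is the perfect fifth.

perfect 5th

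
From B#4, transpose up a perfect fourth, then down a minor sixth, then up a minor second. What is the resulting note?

B#4 up a perfect fourth → E#5 (5 semitones).
A minor sixth down from E#5 is G##4.
Up a minor second from G##4: A#4 (1 semitone up).

A#4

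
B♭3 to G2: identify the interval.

Descending from Bb3 to G2 is the same interval as ascending G2 to Bb3.
G to B spans three letter names (G-A-B), plus an octave: a tenth.
At 15 semitones, G2→Bb3 falls one short of a major tenth: minor.
(Equivalently, a compound minor third: a minor third plus an octave.)

minor 10th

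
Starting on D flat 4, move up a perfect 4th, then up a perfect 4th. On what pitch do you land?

C flat 5

Up a perfect fourth from Db4: Gb4 (5 semitones up).
Up a perfect fourth from Gb4: Cb5 (5 semitones up).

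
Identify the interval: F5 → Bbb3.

Descending from F5 to Bbb3 is the same interval as ascending Bbb3 to F5.
B to F spans five letter names (B-C-D-E-F), plus an octave: a twelfth.
Bbb3 to F5 spans 20 semitones — one semitone wider than the perfect twelfth (19) — giving an augmented twelfth.
(Equivalently, a compound augmented fifth: an augmented fifth plus an octave.)

augmented twelfth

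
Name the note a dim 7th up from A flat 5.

Seven letter names up from A: G.
Moving 9 semitones up from Ab5 (the size of a diminished seventh) reaches Gbb6.

G double-flat 6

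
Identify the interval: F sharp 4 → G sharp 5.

F to G spans two letter names (F-G), plus an octave — that makes it a ninth of some quality.
Counting semitones, F#4→G#5 is 14, which is the major ninth.
(Equivalently, a compound major second: a major second plus an octave.)

major ninth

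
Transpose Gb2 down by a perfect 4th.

Four letter names down from G: D.
A perfect fourth is 5 semitones; 5 semitones down from Gb2 gives Db2.

Db2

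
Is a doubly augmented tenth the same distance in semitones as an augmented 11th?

Both span 18 semitones: a doubly augmented tenth and an augmented eleventh are the same chromatic distance.

Yes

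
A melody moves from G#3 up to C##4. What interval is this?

augmented fourth

G to C spans four letter names (G-A-B-C), so the interval is some kind of fourth.
G#3 to C##4 spans 6 semitones — one semitone wider than the perfect fourth (5) — giving an augmented fourth.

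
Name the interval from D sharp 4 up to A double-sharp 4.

D to A spans five letter names (D-E-F-G-A): a fifth.
The perfect fifth is 7 semitones; here we have 8, one semitone wider: augmented.

augmented 5th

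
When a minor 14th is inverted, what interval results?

First reduce the compound minor fourteenth to its simple form, a minor seventh.
The rule of nine gives the new number: 9 − 7 = 2, so a seventh becomes a second.
And minor becomes major under inversion, so we get a major second.

major second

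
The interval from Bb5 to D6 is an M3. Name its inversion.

Interval numbers invert to sum to nine: 3 + 6 = 9, so a third inverts to a sixth.
And major becomes minor under inversion, so we get a minor sixth.

minor 6th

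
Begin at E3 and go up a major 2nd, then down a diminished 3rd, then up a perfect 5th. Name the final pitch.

E3 up a major second → F#3 (2 semitones).
Down a diminished third from F#3: D##3 (2 semitones down).
D##3 up a perfect fifth → A##3 (7 semitones).

A##3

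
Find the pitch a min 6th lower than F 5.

The sixth takes the letter from F down to A.
A minor sixth is 8 semitones; 8 semitones down from F5 gives A4.

A 4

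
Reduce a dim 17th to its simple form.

diminished 3rd

Take out 2 octaves (14 from the number): 17 − 14 = 3.
So a diminished seventeenth is 2 octaves plus a diminished third. The quality is unchanged.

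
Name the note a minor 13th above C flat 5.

Six letters up from C (plus an octave) reaches A.
A minor thirteenth spans 20 semitones, so from Cb5 the target pitch is Abb6.

A double-flat 6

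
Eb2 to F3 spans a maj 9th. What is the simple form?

Take out an octave (7 from the number): 9 − 7 = 2.
That makes a major ninth a compound major second — an octave plus a major second.

M2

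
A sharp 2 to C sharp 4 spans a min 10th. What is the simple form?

Each octave removed subtracts seven from the number: 10 − 7 = 3.
That makes a minor tenth a compound minor third — an octave plus a minor third.

minor 3rd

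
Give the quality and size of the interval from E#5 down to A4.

augmented fifth

Descending from E#5 to A4 is the same interval as ascending A4 to E#5.
A to E spans five letter names (A-B-C-D-E), so the interval is some kind of fifth.
The perfect fifth is 7 semitones; here we have 8, one semitone wider: augmented.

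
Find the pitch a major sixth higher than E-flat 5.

C 6

Six letter names up from E: C.
Moving 9 semitones up from Eb5 (the size of a major sixth) reaches C6.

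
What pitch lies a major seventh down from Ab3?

The seventh takes the letter from A down to B.
A major seventh spans 11 semitones, so from Ab3 the target pitch is Bbb2.

Bbb2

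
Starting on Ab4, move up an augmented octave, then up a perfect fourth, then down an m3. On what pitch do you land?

Up an augmented octave from Ab4: A5 (13 semitones up).
A perfect fourth up from A5 is D6.
A minor third down from D6 is B5.

B5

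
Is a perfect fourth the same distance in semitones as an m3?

No

A perfect fourth spans 5 semitones; a minor third spans 3 semitones. They differ by 2.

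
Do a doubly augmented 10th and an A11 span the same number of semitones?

A doubly augmented tenth = 18 semitones = an augmented eleventh; enharmonically equal.

Yes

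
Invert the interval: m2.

The rule of nine gives the new number: 9 − 2 = 7, so a second becomes a seventh.
Quality inverts too: minor becomes major. That makes the inversion a major seventh.

major seventh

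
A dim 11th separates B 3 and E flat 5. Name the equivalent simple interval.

diminished 4th

Take out an octave (7 from the number): 11 − 7 = 4.
That makes a diminished eleventh a compound diminished fourth — an octave plus a diminished fourth.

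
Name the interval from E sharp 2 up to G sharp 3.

E to G spans three letter names (E-F-G), plus an octave — that makes it a tenth of some quality.
E#2 to G#3 is 15 semitones, a half step short of the major tenth (16), so this is minor.
(Equivalently, a compound minor third: a minor third plus an octave.)

minor tenth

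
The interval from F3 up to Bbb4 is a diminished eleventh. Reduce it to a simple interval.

d4

Subtracting seven from the interval number removes an octave: 11 − 7 = 4.
That makes a diminished eleventh a compound diminished fourth — an octave plus a diminished fourth.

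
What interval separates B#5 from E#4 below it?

perfect twelfth

Descending from B#5 to E#4 is the same interval as ascending E#4 to B#5.
E to B spans five letter names (E-F-G-A-B), plus an octave, so the interval is some kind of twelfth.
Counting semitones, E#4→B#5 is 19, which is the perfect twelfth.
(Equivalently, a compound perfect fifth: a perfect fifth plus an octave.)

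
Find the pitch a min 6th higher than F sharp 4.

Counting six letter names up from F lands on D.
Moving 8 semitones up from F#4 (the size of a minor sixth) reaches D5.

D 5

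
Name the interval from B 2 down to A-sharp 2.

Descending from B2 to A#2 is the same interval as ascending A#2 to B2.
A to B spans two letter names (A-B) — that makes it a second of some quality.
At 1 semitone, A#2→B2 falls one short of a major second: minor.

m2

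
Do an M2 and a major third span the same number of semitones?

No

A major second is 2 semitones but a major third is 4 semitones — different sizes.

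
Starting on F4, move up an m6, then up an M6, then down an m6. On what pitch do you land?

D5

F4 up a minor sixth → Db5 (8 semitones).
A major sixth up from Db5 is Bb5.
Bb5 down a minor sixth → D5 (8 semitones).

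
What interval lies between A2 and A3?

perfect octave

A to A is the same letter name, plus an octave, so the interval is some kind of octave.
A2 to A3 is 12 semitones, matching the perfect octave exactly, so the quality is perfect.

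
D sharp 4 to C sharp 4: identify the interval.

major 2nd

Descending from D#4 to C#4 is the same interval as ascending C#4 to D#4.
C to D spans two letter names (C-D), so the interval is some kind of second.
The major second spans 2 semitones, and C#4 to D#4 is exactly 2 semitones — so this is a major second.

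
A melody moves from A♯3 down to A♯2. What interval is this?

perfect 8th

Descending from A#3 to A#2 is the same interval as ascending A#2 to A#3.
A to A is the same letter name, plus an octave — that makes it an octave of some quality.
Counting semitones, A#2→A#3 is 12, which is the perfect octave.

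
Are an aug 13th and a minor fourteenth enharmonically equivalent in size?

Yes

An augmented thirteenth = 22 semitones = a minor fourteenth; enharmonically equal.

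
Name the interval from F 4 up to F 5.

perfect 8th

F to F is the same letter name, plus an octave — that makes it an octave of some quality.
Counting semitones, F4→F5 is 12, which is the perfect octave.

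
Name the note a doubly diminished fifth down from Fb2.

The fifth takes the letter from F down to B.
Moving 5 semitones down from Fb2 (the size of a doubly diminished fifth) reaches B1.

B1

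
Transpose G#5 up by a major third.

B#5

Three letter names up from G: B.
Moving 4 semitones up from G#5 (the size of a major third) reaches B#5.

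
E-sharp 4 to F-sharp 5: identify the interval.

m9

E to F spans two letter names (E-F), plus an octave — that makes it a ninth of some quality.
E#4 to F#5 is 13 semitones, a half step short of the major ninth (14), so this is minor.
(Equivalently, a compound minor second: a minor second plus an octave.)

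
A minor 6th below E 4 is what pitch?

Counting six letter names down from E lands on G.
Moving 8 semitones down from E4 (the size of a minor sixth) reaches G#3.

G-sharp 3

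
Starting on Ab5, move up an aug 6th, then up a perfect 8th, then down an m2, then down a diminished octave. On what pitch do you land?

E##6

Ab5 up an augmented sixth → F#6 (10 semitones).
A perfect octave up from F#6 is F#7.
Down a minor second from F#7: E#7 (1 semitone down).
A diminished octave down from E#7 is E##6.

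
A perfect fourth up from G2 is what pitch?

The fourth takes the letter from G up to C.
A perfect fourth spans 5 semitones, so from G2 the target pitch is C3.

C3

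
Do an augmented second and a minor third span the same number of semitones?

An augmented second spans 3 semitones, and a minor third also spans 3 semitones — they're enharmonic.

Yes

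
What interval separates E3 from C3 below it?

Descending from E3 to C3 is the same interval as ascending C3 to E3.
C to E spans three letter names (C-D-E): a third.
C3 to E3 is 4 semitones, matching the major third exactly, so the quality is major.

major 3rd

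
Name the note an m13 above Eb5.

Counting six letter names plus an octave up from E lands on C.
Moving 20 semitones up from Eb5 (the size of a minor thirteenth) reaches Cb7.

Cb7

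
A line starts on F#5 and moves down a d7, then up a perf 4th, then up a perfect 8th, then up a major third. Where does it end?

Down a diminished seventh from F#5: G##4 (9 semitones down).
G##4 up a perfect fourth → C##5 (5 semitones).
C##5 up a perfect octave → C##6 (12 semitones).
C##6 up a major third → E##6 (4 semitones).

E##6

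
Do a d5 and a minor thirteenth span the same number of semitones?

A diminished fifth spans 6 semitones; a minor thirteenth spans 20 semitones. They differ by 14.

No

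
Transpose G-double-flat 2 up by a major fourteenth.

The fourteenth's letter: G up seven letter names plus an octave → F.
A major fourteenth is 23 semitones; 23 semitones up from Gbb2 gives Fb4.

F-flat 4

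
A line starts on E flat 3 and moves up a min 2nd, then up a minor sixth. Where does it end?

D double-flat 4

Up a minor second from Eb3: Fb3 (1 semitone up).
Fb3 up a minor sixth → Dbb4 (8 semitones).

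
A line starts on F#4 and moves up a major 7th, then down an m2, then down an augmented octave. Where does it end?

D#4

F#4 up a major seventh → E#5 (11 semitones).
E#5 down a minor second → D##5 (1 semitone).
An augmented octave down from D##5 is D#4.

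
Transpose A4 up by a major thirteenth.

Six letters up from A (plus an octave) reaches F.
A major thirteenth spans 21 semitones, so from A4 the target pitch is F#6.

F#6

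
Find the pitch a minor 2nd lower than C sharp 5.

Two letter names down from C: B.
A minor second spans 1 semitone, so from C#5 the target pitch is B#4.

B sharp 4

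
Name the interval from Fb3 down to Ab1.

Descending from Fb3 to Ab1 is the same interval as ascending Ab1 to Fb3.
A to F spans six letter names (A-B-C-D-E-F), plus an octave — that makes it a thirteenth of some quality.
Ab1 to Fb3 is 20 semitones, a half step short of the major thirteenth (21), so this is minor.
(Equivalently, a compound minor sixth: a minor sixth plus an octave.)

m13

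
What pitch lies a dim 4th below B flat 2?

The fourth takes the letter from B down to F.
Moving 4 semitones down from Bb2 (the size of a diminished fourth) reaches F#2.

F sharp 2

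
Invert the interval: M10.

m6

First reduce the compound major tenth to its simple form, a major third.
Inverted interval numbers add to nine, so a third pairs with a sixth (3 + 6 = 9).
Quality inverts too: major becomes minor. That makes the inversion a minor sixth.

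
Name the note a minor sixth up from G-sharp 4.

E 5

The sixth takes the letter from G up to E.
A minor sixth is 8 semitones; 8 semitones up from G#4 gives E5.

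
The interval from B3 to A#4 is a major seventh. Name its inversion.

minor 2nd

Interval numbers invert to sum to nine: 7 + 2 = 9, so a seventh inverts to a second.
Quality inverts too: major becomes minor. That makes the inversion a minor second.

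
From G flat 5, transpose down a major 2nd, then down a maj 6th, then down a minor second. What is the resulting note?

G flat 4

A major second down from Gb5 is Fb5.
A major sixth down from Fb5 is Abb4.
Down a minor second from Abb4: Gb4 (1 semitone down).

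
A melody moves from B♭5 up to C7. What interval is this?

B to C spans two letter names (B-C), plus an octave — that makes it a ninth of some quality.
Bb5 to C7 is 14 semitones, matching the major ninth exactly, so the quality is major.
(Equivalently, a compound major second: a major second plus an octave.)

major 9th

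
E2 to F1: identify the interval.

major seventh

Descending from E2 to F1 is the same interval as ascending F1 to E2.
F to E spans seven letter names (F-G-A-B-C-D-E): a seventh.
The major seventh spans 11 semitones, and F1 to E2 is exactly 11 semitones — so this is a major seventh.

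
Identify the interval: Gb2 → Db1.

perfect eleventh

Descending from Gb2 to Db1 is the same interval as ascending Db1 to Gb2.
D to G spans four letter names (D-E-F-G), plus an octave — that makes it an eleventh of some quality.
Db1 to Gb2 is 17 semitones, matching the perfect eleventh exactly, so the quality is perfect.
(Equivalently, a compound perfect fourth: a perfect fourth plus an octave.)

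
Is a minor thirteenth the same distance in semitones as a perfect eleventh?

No

A minor thirteenth is 20 semitones but a perfect eleventh is 17 semitones — different sizes.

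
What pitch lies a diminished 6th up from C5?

Counting six letter names up from C lands on A.
A diminished sixth is 7 semitones; 7 semitones up from C5 gives Abb5.

Abb5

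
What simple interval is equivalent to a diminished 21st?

Each octave removed subtracts seven from the number: 21 − 14 = 7.
Quality carries through unchanged, so the simple form is a diminished seventh.

diminished seventh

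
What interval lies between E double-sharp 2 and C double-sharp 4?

E to C spans six letter names (E-F-G-A-B-C), plus an octave — that makes it a thirteenth of some quality.
At 20 semitones, E##2→C##4 falls one short of a major thirteenth: minor.
(Equivalently, a compound minor sixth: a minor sixth plus an octave.)

minor 13th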